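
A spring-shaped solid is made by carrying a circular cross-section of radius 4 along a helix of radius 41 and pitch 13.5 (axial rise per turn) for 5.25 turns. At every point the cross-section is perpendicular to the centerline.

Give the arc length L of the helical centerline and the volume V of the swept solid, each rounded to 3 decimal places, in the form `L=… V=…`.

2πR = 2π·41 = 257.610598
per-turn = √(257.610598² + 13.5²) = √(66363.2200 + 182.25) = √66545.4700 = 257.964087
L = 5.25 × 257.964087 = 1354.311455
V = π·4² × L = 50.265482 × 1354.311455 = 68075.118675

L=1354.311 V=68075.119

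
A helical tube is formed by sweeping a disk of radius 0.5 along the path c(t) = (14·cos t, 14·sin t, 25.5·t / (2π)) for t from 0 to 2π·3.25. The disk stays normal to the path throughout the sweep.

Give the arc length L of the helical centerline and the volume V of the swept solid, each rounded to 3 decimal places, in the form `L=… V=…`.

2πR = 2π·14 = 87.964594
per-turn = √(87.964594² + 25.5²) = √(7737.7699 + 650.25) = √8388.0199 = 91.586134
L = 3.25 × 91.586134 = 297.654934
V = π·0.5² × L = 0.785398 × 297.654934 = 233.777638

L=297.655 V=233.778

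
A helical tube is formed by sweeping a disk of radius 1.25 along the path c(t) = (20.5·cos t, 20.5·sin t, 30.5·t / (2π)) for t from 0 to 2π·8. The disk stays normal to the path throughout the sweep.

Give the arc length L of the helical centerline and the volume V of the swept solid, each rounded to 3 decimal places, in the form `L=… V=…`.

2πR = 2π·20.5 = 128.805299
per-turn = √(128.805299² + 30.5²) = √(16590.8050 + 930.25) = √17521.0550 = 132.367122
L = 8 × 132.367122 = 1058.936976
V = π·1.25² × L = 4.908739 × 1058.936976 = 5198.044727

L=1058.937 V=5198.045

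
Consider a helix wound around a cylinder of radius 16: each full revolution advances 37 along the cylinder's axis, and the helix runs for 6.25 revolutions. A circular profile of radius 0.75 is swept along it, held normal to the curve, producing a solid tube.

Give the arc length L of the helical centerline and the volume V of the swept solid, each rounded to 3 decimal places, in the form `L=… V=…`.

L=669.523 V=1183.144

2πR = 2π·16 = 100.530965
per-turn = √(100.530965² + 37²) = √(10106.4749 + 1369) = √11475.4749 = 107.123643
L = 6.25 × 107.123643 = 669.522769
V = π·0.75² × L = 1.767146 × 669.522769 = 1183.144395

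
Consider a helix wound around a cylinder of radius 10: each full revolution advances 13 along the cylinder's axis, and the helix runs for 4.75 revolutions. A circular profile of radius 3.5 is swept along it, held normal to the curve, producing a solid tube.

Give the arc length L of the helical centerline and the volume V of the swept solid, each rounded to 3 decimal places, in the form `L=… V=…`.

L=304.772 V=11729.018

2πR = 2π·10 = 62.831853
per-turn = √(62.831853² + 13²) = √(3947.8418 + 169) = √4116.8418 = 64.162620
L = 4.75 × 64.162620 = 304.772443
V = π·3.5² × L = 38.484510 × 304.772443 = 11729.018145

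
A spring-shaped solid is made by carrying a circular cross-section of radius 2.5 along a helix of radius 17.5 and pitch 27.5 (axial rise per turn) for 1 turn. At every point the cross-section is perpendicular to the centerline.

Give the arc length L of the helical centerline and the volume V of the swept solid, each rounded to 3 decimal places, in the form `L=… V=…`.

L=113.342 V=2225.474

2πR = 2π·17.5 = 109.955743
per-turn = √(109.955743² + 27.5²) = √(12090.2654 + 756.25) = √12846.5154 = 113.342469
L = 1 × 113.342469 = 113.342469
V = π·2.5² × L = 19.634954 × 113.342469 = 2225.474184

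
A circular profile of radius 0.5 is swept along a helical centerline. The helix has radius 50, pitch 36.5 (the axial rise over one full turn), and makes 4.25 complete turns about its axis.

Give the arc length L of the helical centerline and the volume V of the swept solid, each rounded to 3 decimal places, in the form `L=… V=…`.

L=1344.158 V=1055.699

2πR = 2π·50 = 314.159265
per-turn = √(314.159265² + 36.5²) = √(98696.0440 + 1332.25) = √100028.2940 = 316.272500
L = 4.25 × 316.272500 = 1344.158123
V = π·0.5² × L = 0.785398 × 1344.158123 = 1055.699321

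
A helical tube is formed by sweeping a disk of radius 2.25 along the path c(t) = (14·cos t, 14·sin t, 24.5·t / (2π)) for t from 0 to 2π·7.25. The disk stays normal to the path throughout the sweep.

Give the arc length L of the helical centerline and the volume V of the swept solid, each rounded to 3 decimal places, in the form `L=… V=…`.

2πR = 2π·14 = 87.964594
per-turn = √(87.964594² + 24.5²) = √(7737.7699 + 600.25) = √8338.0199 = 91.312758
L = 7.25 × 91.312758 = 662.017499
V = π·2.25² × L = 15.904313 × 662.017499 = 10528.933382

L=662.017 V=10528.933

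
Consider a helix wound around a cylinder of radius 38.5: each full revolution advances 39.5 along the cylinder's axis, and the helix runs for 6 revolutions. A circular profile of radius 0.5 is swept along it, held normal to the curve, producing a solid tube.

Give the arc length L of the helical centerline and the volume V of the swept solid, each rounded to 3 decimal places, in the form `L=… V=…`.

2πR = 2π·38.5 = 241.902634
per-turn = √(241.902634² + 39.5²) = √(58516.8845 + 1560.25) = √60077.1345 = 245.106374
L = 6 × 245.106374 = 1470.638243
V = π·0.5² × L = 0.785398 × 1470.638243 = 1155.036575

L=1470.638 V=1155.037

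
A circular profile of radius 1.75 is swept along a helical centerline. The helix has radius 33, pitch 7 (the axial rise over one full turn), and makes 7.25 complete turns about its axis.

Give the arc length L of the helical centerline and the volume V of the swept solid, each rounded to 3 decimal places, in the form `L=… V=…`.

2πR = 2π·33 = 207.345115
per-turn = √(207.345115² + 7²) = √(42991.9968 + 49) = √43040.9968 = 207.463242
L = 7.25 × 207.463242 = 1504.108504
V = π·1.75² × L = 9.621128 × 1504.108504 = 14471.219696

L=1504.109 V=14471.220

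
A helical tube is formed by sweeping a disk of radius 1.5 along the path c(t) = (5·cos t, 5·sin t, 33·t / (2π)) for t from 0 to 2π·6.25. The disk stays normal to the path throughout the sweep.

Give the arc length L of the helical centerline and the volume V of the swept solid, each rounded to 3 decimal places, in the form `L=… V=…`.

L=284.767 V=2012.899

2πR = 2π·5 = 31.415927
per-turn = √(31.415927² + 33²) = √(986.9604 + 1089) = √2075.9604 = 45.562709
L = 6.25 × 45.562709 = 284.766930
V = π·1.5² × L = 7.068583 × 284.766930 = 2012.898818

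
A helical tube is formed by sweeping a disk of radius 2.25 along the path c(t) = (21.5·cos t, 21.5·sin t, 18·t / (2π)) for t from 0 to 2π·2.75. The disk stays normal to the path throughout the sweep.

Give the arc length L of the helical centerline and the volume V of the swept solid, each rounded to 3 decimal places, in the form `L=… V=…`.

L=374.777 V=5960.565

2πR = 2π·21.5 = 135.088484
per-turn = √(135.088484² + 18²) = √(18248.8985 + 324) = √18572.8985 = 136.282422
L = 2.75 × 136.282422 = 374.776660
V = π·2.25² × L = 15.904313 × 374.776660 = 5960.565241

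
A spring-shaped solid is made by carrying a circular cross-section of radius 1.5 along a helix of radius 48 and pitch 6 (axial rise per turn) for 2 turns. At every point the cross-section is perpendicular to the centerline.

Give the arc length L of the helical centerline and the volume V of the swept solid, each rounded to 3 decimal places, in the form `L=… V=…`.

2πR = 2π·48 = 301.592895
per-turn = √(301.592895² + 6²) = √(90958.2742 + 36) = √90994.2742 = 301.652572
L = 2 × 301.652572 = 603.305144
V = π·1.5² × L = 7.068583 × 603.305144 = 4264.512768

L=603.305 V=4264.513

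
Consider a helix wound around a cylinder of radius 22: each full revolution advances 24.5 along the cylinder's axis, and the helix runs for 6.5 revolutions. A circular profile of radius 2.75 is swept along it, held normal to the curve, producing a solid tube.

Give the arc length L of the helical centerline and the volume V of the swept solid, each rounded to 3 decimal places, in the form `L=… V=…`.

L=912.499 V=21679.424

2πR = 2π·22 = 138.230077
per-turn = √(138.230077² + 24.5²) = √(19107.5541 + 600.25) = √19707.8041 = 140.384487
L = 6.5 × 140.384487 = 912.499164
V = π·2.75² × L = 23.758294 × 912.499164 = 21679.423814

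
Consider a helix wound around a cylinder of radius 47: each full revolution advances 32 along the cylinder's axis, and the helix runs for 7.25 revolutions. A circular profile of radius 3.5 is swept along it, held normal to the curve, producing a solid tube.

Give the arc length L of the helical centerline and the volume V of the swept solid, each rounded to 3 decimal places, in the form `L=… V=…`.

2πR = 2π·47 = 295.309709
per-turn = √(295.309709² + 32²) = √(87207.8245 + 1024) = √88231.8245 = 297.038423
L = 7.25 × 297.038423 = 2153.528564
V = π·3.5² × L = 38.484510 × 2153.528564 = 82877.491559

L=2153.529 V=82877.492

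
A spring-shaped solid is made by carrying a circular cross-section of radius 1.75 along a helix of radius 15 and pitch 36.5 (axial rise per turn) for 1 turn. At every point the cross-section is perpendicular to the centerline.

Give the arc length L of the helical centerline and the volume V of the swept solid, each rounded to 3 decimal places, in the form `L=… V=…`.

L=101.069 V=972.395

2πR = 2π·15 = 94.247780
per-turn = √(94.247780² + 36.5²) = √(8882.6440 + 1332.25) = √10214.8940 = 101.068759
L = 1 × 101.068759 = 101.068759
V = π·1.75² × L = 9.621128 × 101.068759 = 972.395413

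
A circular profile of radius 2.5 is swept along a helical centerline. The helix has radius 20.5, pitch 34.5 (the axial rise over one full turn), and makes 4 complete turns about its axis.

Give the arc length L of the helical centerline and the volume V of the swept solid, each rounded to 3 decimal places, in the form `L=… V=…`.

L=533.382 V=10472.941

2πR = 2π·20.5 = 128.805299
per-turn = √(128.805299² + 34.5²) = √(16590.8050 + 1190.25) = √17781.0550 = 133.345622
L = 4 × 133.345622 = 533.382489
V = π·2.5² × L = 19.634954 × 533.382489 = 10472.940689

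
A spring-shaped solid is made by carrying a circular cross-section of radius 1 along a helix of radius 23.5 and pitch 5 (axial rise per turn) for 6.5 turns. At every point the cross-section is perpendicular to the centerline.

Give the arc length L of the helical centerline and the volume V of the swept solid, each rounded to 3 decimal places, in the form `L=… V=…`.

2πR = 2π·23.5 = 147.654855
per-turn = √(147.654855² + 5²) = √(21801.9561 + 25) = √21826.9561 = 147.739487
L = 6.5 × 147.739487 = 960.306668
V = π·1² × L = 3.141593 × 960.306668 = 3016.892373

L=960.307 V=3016.892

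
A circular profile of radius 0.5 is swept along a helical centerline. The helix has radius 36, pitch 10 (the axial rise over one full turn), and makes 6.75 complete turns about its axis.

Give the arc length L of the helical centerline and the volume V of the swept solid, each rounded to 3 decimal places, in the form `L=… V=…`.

L=1528.305 V=1200.328

2πR = 2π·36 = 226.194671
per-turn = √(226.194671² + 10²) = √(51164.0292 + 100) = √51264.0292 = 226.415612
L = 6.75 × 226.415612 = 1528.305379
V = π·0.5² × L = 0.785398 × 1528.305379 = 1200.328238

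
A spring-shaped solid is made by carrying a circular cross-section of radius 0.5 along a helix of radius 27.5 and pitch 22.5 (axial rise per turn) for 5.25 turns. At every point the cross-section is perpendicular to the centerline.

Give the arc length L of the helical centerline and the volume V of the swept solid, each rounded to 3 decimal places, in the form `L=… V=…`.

L=914.794 V=718.477

2πR = 2π·27.5 = 172.787596
per-turn = √(172.787596² + 22.5²) = √(29855.5533 + 506.25) = √30361.8033 = 174.246387
L = 5.25 × 174.246387 = 914.793531
V = π·0.5² × L = 0.785398 × 914.793531 = 718.477159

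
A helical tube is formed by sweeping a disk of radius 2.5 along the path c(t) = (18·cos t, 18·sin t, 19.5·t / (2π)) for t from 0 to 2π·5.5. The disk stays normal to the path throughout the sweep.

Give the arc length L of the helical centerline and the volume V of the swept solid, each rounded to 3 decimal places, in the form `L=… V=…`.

L=631.214 V=12393.849

2πR = 2π·18 = 113.097336
per-turn = √(113.097336² + 19.5²) = √(12791.0073 + 380.25) = √13171.2573 = 114.766098
L = 5.5 × 114.766098 = 631.213540
V = π·2.5² × L = 19.634954 × 631.213540 = 12393.848881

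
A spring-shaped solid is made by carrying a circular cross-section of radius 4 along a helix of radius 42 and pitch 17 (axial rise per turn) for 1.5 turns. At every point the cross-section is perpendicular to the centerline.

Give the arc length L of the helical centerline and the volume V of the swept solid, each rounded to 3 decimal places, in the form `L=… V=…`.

2πR = 2π·42 = 263.893783
per-turn = √(263.893783² + 17²) = √(69639.9287 + 289) = √69928.9287 = 264.440785
L = 1.5 × 264.440785 = 396.661177
V = π·4² × L = 50.265482 × 396.661177 = 19938.365442

L=396.661 V=19938.365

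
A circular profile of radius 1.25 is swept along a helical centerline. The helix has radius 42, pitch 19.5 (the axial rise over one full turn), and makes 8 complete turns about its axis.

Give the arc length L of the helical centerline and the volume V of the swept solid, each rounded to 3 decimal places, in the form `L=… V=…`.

L=2116.906 V=10391.339

2πR = 2π·42 = 263.893783
per-turn = √(263.893783² + 19.5²) = √(69639.9287 + 380.25) = √70020.1787 = 264.613262
L = 8 × 264.613262 = 2116.906099
V = π·1.25² × L = 4.908739 × 2116.906099 = 10391.338516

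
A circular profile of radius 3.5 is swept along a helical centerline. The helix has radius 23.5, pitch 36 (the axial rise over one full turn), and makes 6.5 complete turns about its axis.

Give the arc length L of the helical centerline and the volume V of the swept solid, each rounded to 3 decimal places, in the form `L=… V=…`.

2πR = 2π·23.5 = 147.654855
per-turn = √(147.654855² + 36²) = √(21801.9561 + 1296) = √23097.9561 = 151.980118
L = 6.5 × 151.980118 = 987.870764
V = π·3.5² × L = 38.484510 × 987.870764 = 38017.722298

L=987.871 V=38017.722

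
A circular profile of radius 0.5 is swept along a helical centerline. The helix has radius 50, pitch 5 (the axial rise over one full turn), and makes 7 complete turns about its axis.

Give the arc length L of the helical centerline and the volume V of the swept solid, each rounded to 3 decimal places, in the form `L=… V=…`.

L=2199.393 V=1727.400

2πR = 2π·50 = 314.159265
per-turn = √(314.159265² + 5²) = √(98696.0440 + 25) = √98721.0440 = 314.199052
L = 7 × 314.199052 = 2199.393361
V = π·0.5² × L = 0.785398 × 2199.393361 = 1727.399506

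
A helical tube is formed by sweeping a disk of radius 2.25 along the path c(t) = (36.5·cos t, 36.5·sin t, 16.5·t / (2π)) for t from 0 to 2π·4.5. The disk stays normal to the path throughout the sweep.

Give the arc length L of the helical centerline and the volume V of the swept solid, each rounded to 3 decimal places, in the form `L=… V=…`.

L=1034.681 V=16455.887

2πR = 2π·36.5 = 229.336264
per-turn = √(229.336264² + 16.5²) = √(52595.1219 + 272.25) = √52867.3719 = 229.929058
L = 4.5 × 229.929058 = 1034.680762
V = π·2.25² × L = 15.904313 × 1034.680762 = 16455.886502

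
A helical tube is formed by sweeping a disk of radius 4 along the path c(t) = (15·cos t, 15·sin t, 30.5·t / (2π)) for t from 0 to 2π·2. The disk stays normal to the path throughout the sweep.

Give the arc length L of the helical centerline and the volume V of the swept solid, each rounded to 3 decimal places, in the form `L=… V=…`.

L=198.120 V=9958.603

2πR = 2π·15 = 94.247780
per-turn = √(94.247780² + 30.5²) = √(8882.6440 + 930.25) = √9812.8940 = 99.060052
L = 2 × 99.060052 = 198.120105
V = π·4² × L = 50.265482 × 198.120105 = 9958.602642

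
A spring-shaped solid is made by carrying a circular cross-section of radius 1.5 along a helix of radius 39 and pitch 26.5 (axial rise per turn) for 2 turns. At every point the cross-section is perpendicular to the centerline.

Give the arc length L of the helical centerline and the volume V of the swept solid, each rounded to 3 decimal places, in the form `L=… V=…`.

2πR = 2π·39 = 245.044227
per-turn = √(245.044227² + 26.5²) = √(60046.6732 + 702.25) = √60748.9232 = 246.472966
L = 2 × 246.472966 = 492.945933
V = π·1.5² × L = 7.068583 × 492.945933 = 3484.429473

L=492.946 V=3484.429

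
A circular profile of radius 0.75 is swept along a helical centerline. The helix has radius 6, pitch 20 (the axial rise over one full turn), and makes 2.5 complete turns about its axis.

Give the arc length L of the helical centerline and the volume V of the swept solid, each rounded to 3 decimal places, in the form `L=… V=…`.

2πR = 2π·6 = 37.699112
per-turn = √(37.699112² + 20²) = √(1421.2230 + 400) = √1821.2230 = 42.675790
L = 2.5 × 42.675790 = 106.689474
V = π·0.75² × L = 1.767146 × 106.689474 = 188.535864

L=106.689 V=188.536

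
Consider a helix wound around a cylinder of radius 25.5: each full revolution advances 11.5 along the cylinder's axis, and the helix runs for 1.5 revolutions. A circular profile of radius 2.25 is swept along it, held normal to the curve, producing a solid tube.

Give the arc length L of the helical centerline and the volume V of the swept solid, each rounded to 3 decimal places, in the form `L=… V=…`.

2πR = 2π·25.5 = 160.221225
per-turn = √(160.221225² + 11.5²) = √(25670.8410 + 132.25) = √25803.0910 = 160.633406
L = 1.5 × 160.633406 = 240.950109
V = π·2.25² × L = 15.904313 × 240.950109 = 3832.145899

L=240.950 V=3832.146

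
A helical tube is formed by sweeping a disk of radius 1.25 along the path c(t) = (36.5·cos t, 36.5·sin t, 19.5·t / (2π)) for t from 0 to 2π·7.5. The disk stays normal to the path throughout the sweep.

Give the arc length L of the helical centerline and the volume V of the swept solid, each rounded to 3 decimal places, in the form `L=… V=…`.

2πR = 2π·36.5 = 229.336264
per-turn = √(229.336264² + 19.5²) = √(52595.1219 + 380.25) = √52975.3719 = 230.163794
L = 7.5 × 230.163794 = 1726.228451
V = π·1.25² × L = 4.908739 × 1726.228451 = 8473.604096

L=1726.228 V=8473.604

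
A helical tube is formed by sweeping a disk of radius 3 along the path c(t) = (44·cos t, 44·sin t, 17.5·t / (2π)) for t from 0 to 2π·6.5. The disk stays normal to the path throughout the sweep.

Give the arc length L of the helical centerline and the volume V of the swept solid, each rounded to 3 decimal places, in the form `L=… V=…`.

L=1800.588 V=50910.415

2πR = 2π·44 = 276.460154
per-turn = √(276.460154² + 17.5²) = √(76430.2165 + 306.25) = √76736.4665 = 277.013477
L = 6.5 × 277.013477 = 1800.587601
V = π·3² × L = 28.274334 × 1800.587601 = 50910.415015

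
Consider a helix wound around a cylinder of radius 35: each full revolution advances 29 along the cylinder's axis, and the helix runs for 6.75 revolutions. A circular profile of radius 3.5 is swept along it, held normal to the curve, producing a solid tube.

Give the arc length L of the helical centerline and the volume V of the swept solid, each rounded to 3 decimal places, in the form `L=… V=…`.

L=1497.254 V=57621.079

2πR = 2π·35 = 219.911486
per-turn = √(219.911486² + 29²) = √(48361.0616 + 841) = √49202.0616 = 221.815377
L = 6.75 × 221.815377 = 1497.253796
V = π·3.5² × L = 38.484510 × 1497.253796 = 57621.078700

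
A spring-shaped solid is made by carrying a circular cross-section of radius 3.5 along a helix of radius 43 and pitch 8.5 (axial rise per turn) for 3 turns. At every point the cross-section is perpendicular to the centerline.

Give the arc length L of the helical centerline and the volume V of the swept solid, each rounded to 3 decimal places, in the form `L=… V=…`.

L=810.932 V=31208.318

2πR = 2π·43 = 270.176968
per-turn = √(270.176968² + 8.5²) = √(72995.5942 + 72.25) = √73067.8442 = 270.310644
L = 3 × 270.310644 = 810.931931
V = π·3.5² × L = 38.484510 × 810.931931 = 31208.318028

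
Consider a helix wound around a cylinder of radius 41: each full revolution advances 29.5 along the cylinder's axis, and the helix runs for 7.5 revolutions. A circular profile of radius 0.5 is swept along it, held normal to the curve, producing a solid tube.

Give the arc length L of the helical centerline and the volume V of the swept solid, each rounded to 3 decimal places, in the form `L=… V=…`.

2πR = 2π·41 = 257.610598
per-turn = √(257.610598² + 29.5²) = √(66363.2200 + 870.25) = √67233.4700 = 259.294177
L = 7.5 × 259.294177 = 1944.706324
V = π·0.5² × L = 0.785398 × 1944.706324 = 1527.368775

L=1944.706 V=1527.369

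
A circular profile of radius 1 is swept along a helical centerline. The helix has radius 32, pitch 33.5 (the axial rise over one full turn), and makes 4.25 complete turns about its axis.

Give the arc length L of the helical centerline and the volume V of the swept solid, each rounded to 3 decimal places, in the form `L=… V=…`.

2πR = 2π·32 = 201.061930
per-turn = √(201.061930² + 33.5²) = √(40425.8996 + 1122.25) = √41548.1496 = 203.833632
L = 4.25 × 203.833632 = 866.292937
V = π·1² × L = 3.141593 × 866.292937 = 2721.539527

L=866.293 V=2721.540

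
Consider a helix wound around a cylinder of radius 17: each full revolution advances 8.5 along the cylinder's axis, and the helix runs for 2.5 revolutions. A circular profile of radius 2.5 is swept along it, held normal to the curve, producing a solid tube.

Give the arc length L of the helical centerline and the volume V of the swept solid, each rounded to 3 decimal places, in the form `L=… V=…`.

2πR = 2π·17 = 106.814150
per-turn = √(106.814150² + 8.5²) = √(11409.2627 + 72.25) = √11481.5127 = 107.151821
L = 2.5 × 107.151821 = 267.879552
V = π·2.5² × L = 19.634954 × 267.879552 = 5259.802701

L=267.880 V=5259.803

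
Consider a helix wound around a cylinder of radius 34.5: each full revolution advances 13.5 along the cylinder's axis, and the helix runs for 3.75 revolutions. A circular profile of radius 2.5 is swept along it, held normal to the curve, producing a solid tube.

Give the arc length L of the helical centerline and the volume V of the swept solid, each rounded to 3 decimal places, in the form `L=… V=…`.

L=814.462 V=15991.924

2πR = 2π·34.5 = 216.769893
per-turn = √(216.769893² + 13.5²) = √(46989.1866 + 182.25) = √47171.4366 = 217.189863
L = 3.75 × 217.189863 = 814.461986
V = π·2.5² × L = 19.634954 × 814.461986 = 15991.923698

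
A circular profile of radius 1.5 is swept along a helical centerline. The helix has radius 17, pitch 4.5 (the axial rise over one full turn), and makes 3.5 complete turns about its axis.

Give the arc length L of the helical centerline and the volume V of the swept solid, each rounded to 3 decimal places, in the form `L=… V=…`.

2πR = 2π·17 = 106.814150
per-turn = √(106.814150² + 4.5²) = √(11409.2627 + 20.25) = √11429.5127 = 106.908899
L = 3.5 × 106.908899 = 374.181147
V = π·1.5² × L = 7.068583 × 374.181147 = 2644.930667

L=374.181 V=2644.931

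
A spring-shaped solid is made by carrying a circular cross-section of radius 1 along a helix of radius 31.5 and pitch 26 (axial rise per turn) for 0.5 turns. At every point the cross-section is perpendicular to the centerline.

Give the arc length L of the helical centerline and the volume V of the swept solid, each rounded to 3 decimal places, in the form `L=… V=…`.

2πR = 2π·31.5 = 197.920337
per-turn = √(197.920337² + 26²) = √(39172.4599 + 676) = √39848.4599 = 199.620790
L = 0.5 × 199.620790 = 99.810395
V = π·1² × L = 3.141593 × 99.810395 = 313.563604

L=99.810 V=313.564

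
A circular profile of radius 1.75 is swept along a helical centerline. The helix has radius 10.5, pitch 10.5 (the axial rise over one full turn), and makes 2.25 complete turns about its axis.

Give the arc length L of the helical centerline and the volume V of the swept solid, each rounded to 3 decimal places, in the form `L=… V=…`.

L=150.309 V=1446.137

2πR = 2π·10.5 = 65.973446
per-turn = √(65.973446² + 10.5²) = √(4352.4955 + 110.25) = √4462.7455 = 66.803784
L = 2.25 × 66.803784 = 150.308514
V = π·1.75² × L = 9.621128 × 150.308514 = 1446.137375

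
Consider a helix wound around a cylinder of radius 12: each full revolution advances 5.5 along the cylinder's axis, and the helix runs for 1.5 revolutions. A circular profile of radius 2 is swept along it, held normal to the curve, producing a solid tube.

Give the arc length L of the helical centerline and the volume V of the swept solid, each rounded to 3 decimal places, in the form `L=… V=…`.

2πR = 2π·12 = 75.398224
per-turn = √(75.398224² + 5.5²) = √(5684.8921 + 30.25) = √5715.1421 = 75.598559
L = 1.5 × 75.598559 = 113.397839
V = π·2² × L = 12.566371 × 113.397839 = 1424.999267

L=113.398 V=1424.999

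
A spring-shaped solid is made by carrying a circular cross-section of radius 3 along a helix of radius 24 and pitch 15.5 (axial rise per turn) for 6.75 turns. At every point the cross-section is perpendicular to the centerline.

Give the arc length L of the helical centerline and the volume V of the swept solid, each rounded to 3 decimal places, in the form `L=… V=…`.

2πR = 2π·24 = 150.796447
per-turn = √(150.796447² + 15.5²) = √(22739.5685 + 240.25) = √22979.8185 = 151.590958
L = 6.75 × 151.590958 = 1023.238966
V = π·3² × L = 28.274334 × 1023.238966 = 28931.400176

L=1023.239 V=28931.400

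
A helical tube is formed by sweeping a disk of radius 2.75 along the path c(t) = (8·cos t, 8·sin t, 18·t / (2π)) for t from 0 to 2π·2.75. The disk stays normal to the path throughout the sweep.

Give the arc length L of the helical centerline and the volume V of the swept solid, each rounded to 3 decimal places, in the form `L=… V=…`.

2πR = 2π·8 = 50.265482
per-turn = √(50.265482² + 18²) = √(2526.6187 + 324) = √2850.6187 = 53.391186
L = 2.75 × 53.391186 = 146.825761
V = π·2.75² × L = 23.758294 × 146.825761 = 3488.329664

L=146.826 V=3488.330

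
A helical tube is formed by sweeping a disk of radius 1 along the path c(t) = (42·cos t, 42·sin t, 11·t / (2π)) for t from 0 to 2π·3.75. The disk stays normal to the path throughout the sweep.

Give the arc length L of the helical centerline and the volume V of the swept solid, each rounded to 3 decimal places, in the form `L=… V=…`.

L=990.461 V=3111.625

2πR = 2π·42 = 263.893783
per-turn = √(263.893783² + 11²) = √(69639.9287 + 121) = √69760.9287 = 264.122942
L = 3.75 × 264.122942 = 990.461034
V = π·1² × L = 3.141593 × 990.461034 = 3111.625107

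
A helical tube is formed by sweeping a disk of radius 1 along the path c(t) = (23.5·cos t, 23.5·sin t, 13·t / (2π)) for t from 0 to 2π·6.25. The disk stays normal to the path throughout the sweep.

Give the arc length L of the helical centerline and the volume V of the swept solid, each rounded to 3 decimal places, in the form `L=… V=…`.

2πR = 2π·23.5 = 147.654855
per-turn = √(147.654855² + 13²) = √(21801.9561 + 169) = √21970.9561 = 148.226031
L = 6.25 × 148.226031 = 926.412691
V = π·1² × L = 3.141593 × 926.412691 = 2910.411303

L=926.413 V=2910.411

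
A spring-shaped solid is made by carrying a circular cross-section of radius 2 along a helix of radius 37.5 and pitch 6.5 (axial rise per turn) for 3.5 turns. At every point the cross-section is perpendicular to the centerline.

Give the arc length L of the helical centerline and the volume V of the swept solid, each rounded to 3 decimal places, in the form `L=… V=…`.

2πR = 2π·37.5 = 235.619449
per-turn = √(235.619449² + 6.5²) = √(55516.5248 + 42.25) = √55558.7748 = 235.709089
L = 3.5 × 235.709089 = 824.981812
V = π·2² × L = 12.566371 × 824.981812 = 10367.027205

L=824.982 V=10367.027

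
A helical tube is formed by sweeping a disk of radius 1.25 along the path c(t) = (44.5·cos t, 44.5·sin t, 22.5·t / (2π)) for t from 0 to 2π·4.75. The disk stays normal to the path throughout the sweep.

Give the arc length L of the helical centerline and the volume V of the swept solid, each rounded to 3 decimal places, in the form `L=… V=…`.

L=1332.402 V=6540.411

2πR = 2π·44.5 = 279.601746
per-turn = √(279.601746² + 22.5²) = √(78177.1365 + 506.25) = √78683.3865 = 280.505591
L = 4.75 × 280.505591 = 1332.401556
V = π·1.25² × L = 4.908739 × 1332.401556 = 6540.410845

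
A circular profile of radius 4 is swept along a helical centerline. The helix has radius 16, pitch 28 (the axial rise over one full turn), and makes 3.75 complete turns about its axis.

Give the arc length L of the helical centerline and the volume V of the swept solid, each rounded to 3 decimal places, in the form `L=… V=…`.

L=391.340 V=19670.914

2πR = 2π·16 = 100.530965
per-turn = √(100.530965² + 28²) = √(10106.4749 + 784) = √10890.4749 = 104.357438
L = 3.75 × 104.357438 = 391.340393
V = π·4² × L = 50.265482 × 391.340393 = 19670.913671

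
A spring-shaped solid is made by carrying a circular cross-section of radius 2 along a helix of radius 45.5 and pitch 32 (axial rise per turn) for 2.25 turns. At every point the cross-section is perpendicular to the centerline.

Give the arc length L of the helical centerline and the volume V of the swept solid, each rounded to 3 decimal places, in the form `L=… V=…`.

L=647.258 V=8133.686

2πR = 2π·45.5 = 285.884931
per-turn = √(285.884931² + 32²) = √(81730.1940 + 1024) = √82754.1940 = 287.670287
L = 2.25 × 287.670287 = 647.258146
V = π·2² × L = 12.566371 × 647.258146 = 8133.685744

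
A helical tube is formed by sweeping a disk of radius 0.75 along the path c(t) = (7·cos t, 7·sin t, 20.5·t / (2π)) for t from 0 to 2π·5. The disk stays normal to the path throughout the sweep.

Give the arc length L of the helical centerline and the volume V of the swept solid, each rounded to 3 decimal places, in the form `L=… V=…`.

2πR = 2π·7 = 43.982297
per-turn = √(43.982297² + 20.5²) = √(1934.4425 + 420.25) = √2354.6925 = 48.525173
L = 5 × 48.525173 = 242.625867
V = π·0.75² × L = 1.767146 × 242.625867 = 428.755299

L=242.626 V=428.755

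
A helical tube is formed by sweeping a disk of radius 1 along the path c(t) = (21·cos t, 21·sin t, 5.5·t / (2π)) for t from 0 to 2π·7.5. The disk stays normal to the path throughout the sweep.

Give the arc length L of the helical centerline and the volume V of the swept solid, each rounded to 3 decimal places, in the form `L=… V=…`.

2πR = 2π·21 = 131.946891
per-turn = √(131.946891² + 5.5²) = √(17409.9822 + 30.25) = √17440.2322 = 132.061471
L = 7.5 × 132.061471 = 990.461034
V = π·1² × L = 3.141593 × 990.461034 = 3111.625107

L=990.461 V=3111.625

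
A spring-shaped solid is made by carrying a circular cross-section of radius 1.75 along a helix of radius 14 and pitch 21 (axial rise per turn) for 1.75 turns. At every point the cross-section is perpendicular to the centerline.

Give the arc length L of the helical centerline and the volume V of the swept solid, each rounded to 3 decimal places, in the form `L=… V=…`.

2πR = 2π·14 = 87.964594
per-turn = √(87.964594² + 21²) = √(7737.7699 + 441) = √8178.7699 = 90.436552
L = 1.75 × 90.436552 = 158.263965
V = π·1.75² × L = 9.621128 × 158.263965 = 1522.677788

L=158.264 V=1522.678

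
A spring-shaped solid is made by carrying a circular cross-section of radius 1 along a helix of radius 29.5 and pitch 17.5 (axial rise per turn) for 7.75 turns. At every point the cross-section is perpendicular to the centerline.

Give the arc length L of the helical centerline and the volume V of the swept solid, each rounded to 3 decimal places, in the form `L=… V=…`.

L=1442.881 V=4532.946

2πR = 2π·29.5 = 185.353967
per-turn = √(185.353967² + 17.5²) = √(34356.0929 + 306.25) = √34662.3429 = 186.178256
L = 7.75 × 186.178256 = 1442.881482
V = π·1² × L = 3.141593 × 1442.881482 = 4532.945864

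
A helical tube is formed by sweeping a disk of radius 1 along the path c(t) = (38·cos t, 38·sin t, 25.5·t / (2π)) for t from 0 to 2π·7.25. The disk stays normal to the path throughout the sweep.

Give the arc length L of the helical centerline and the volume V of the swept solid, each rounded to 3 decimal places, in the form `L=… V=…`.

2πR = 2π·38 = 238.761042
per-turn = √(238.761042² + 25.5²) = √(57006.8350 + 650.25) = √57657.0850 = 240.118898
L = 7.25 × 240.118898 = 1740.862008
V = π·1² × L = 3.141593 × 1740.862008 = 5469.079296

L=1740.862 V=5469.079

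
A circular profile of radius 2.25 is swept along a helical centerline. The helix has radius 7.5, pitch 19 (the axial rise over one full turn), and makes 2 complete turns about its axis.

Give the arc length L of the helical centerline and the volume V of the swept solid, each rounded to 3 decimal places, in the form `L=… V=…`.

2πR = 2π·7.5 = 47.123890
per-turn = √(47.123890² + 19²) = √(2220.6610 + 361) = √2581.6610 = 50.810048
L = 2 × 50.810048 = 101.620096
V = π·2.25² × L = 15.904313 × 101.620096 = 1616.197798

L=101.620 V=1616.198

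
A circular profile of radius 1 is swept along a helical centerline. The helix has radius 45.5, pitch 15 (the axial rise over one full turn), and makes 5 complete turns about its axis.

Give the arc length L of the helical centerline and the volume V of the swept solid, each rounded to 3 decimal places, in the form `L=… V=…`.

2πR = 2π·45.5 = 285.884931
per-turn = √(285.884931² + 15²) = √(81730.1940 + 225) = √81955.1940 = 286.278176
L = 5 × 286.278176 = 1431.390880
V = π·1² × L = 3.141593 × 1431.390880 = 4496.847073

L=1431.391 V=4496.847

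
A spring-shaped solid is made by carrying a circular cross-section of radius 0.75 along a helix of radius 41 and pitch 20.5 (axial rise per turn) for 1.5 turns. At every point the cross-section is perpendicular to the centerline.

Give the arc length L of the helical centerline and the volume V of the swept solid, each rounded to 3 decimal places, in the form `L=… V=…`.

L=387.637 V=685.012

2πR = 2π·41 = 257.610598
per-turn = √(257.610598² + 20.5²) = √(66363.2200 + 420.25) = √66783.4700 = 258.424979
L = 1.5 × 258.424979 = 387.637469
V = π·0.75² × L = 1.767146 × 387.637469 = 685.011952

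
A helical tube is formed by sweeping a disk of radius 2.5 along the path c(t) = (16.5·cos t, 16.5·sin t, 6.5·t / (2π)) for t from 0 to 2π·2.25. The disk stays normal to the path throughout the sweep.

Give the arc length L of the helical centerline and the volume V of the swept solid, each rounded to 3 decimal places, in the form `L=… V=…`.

L=233.721 V=4589.107

2πR = 2π·16.5 = 103.672558
per-turn = √(103.672558² + 6.5²) = √(10747.9992 + 42.25) = √10790.2492 = 103.876124
L = 2.25 × 103.876124 = 233.721280
V = π·2.5² × L = 19.634954 × 233.721280 = 4589.106594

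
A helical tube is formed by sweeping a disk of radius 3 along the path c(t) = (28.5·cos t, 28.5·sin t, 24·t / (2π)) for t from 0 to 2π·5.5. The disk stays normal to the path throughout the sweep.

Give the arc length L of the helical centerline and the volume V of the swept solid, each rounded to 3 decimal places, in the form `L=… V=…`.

2πR = 2π·28.5 = 179.070781
per-turn = √(179.070781² + 24²) = √(32066.3447 + 576) = √32642.3447 = 180.671926
L = 5.5 × 180.671926 = 993.695591
V = π·3² × L = 28.274334 × 993.695591 = 28096.080911

L=993.696 V=28096.081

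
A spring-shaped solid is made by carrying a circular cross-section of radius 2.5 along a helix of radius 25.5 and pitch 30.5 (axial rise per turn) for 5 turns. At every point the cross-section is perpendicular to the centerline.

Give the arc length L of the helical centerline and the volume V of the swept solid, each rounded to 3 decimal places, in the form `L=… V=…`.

L=815.492 V=16012.149

2πR = 2π·25.5 = 160.221225
per-turn = √(160.221225² + 30.5²) = √(25670.8410 + 930.25) = √26601.0910 = 163.098409
L = 5 × 163.098409 = 815.492045
V = π·2.5² × L = 19.634954 × 815.492045 = 16012.148869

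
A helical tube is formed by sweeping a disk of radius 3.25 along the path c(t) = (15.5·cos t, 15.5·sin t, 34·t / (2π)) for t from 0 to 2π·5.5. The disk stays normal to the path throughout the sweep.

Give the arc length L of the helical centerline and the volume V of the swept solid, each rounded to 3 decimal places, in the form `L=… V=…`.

L=567.345 V=18826.265

2πR = 2π·15.5 = 97.389372
per-turn = √(97.389372² + 34²) = √(9484.6898 + 1156) = √10640.6898 = 103.153719
L = 5.5 × 103.153719 = 567.345457
V = π·3.25² × L = 33.183072 × 567.345457 = 18826.265370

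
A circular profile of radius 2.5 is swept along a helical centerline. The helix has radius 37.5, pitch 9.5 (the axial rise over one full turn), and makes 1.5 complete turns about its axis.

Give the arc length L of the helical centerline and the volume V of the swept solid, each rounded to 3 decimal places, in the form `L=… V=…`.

L=353.716 V=6945.204

2πR = 2π·37.5 = 235.619449
per-turn = √(235.619449² + 9.5²) = √(55516.5248 + 90.25) = √55606.7748 = 235.810888
L = 1.5 × 235.810888 = 353.716332
V = π·2.5² × L = 19.634954 × 353.716332 = 6945.203929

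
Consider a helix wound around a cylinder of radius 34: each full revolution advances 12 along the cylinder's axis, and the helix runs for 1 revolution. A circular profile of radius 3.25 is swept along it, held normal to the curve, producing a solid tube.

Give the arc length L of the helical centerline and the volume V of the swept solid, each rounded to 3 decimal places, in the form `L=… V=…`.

2πR = 2π·34 = 213.628300
per-turn = √(213.628300² + 12²) = √(45637.0508 + 144) = √45781.0508 = 213.965069
L = 1 × 213.965069 = 213.965069
V = π·3.25² × L = 33.183072 × 213.965069 = 7100.018376

L=213.965 V=7100.018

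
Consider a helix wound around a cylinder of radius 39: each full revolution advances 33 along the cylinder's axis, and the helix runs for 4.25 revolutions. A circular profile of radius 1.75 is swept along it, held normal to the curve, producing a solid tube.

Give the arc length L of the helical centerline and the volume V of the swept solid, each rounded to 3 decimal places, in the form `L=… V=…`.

L=1050.839 V=10110.258

2πR = 2π·39 = 245.044227
per-turn = √(245.044227² + 33²) = √(60046.6732 + 1089) = √61135.6732 = 247.256290
L = 4.25 × 247.256290 = 1050.839234
V = π·1.75² × L = 9.621128 × 1050.839234 = 10110.258259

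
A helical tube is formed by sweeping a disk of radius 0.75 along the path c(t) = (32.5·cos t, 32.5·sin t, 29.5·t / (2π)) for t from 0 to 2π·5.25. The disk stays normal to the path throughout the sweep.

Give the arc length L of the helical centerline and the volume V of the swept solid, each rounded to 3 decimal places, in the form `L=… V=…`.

2πR = 2π·32.5 = 204.203522
per-turn = √(204.203522² + 29.5²) = √(41699.0786 + 870.25) = √42569.3286 = 206.323359
L = 5.25 × 206.323359 = 1083.197636
V = π·0.75² × L = 1.767146 × 1083.197636 = 1914.168227

L=1083.198 V=1914.168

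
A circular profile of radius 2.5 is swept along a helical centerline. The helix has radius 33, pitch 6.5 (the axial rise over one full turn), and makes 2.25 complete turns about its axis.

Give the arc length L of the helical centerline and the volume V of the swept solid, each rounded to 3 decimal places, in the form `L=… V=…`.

L=466.756 V=9164.727

2πR = 2π·33 = 207.345115
per-turn = √(207.345115² + 6.5²) = √(42991.9968 + 42.25) = √43034.2468 = 207.446973
L = 2.25 × 207.446973 = 466.755690
V = π·2.5² × L = 19.634954 × 466.755690 = 9164.726545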